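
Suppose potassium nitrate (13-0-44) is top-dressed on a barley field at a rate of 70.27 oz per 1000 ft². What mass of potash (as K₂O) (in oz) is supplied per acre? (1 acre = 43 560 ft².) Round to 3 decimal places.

K₂O per 1000 ft² = 70.27 × 44% = 30.9188 oz.
Convert to per acre: 30.9188 × 43.56 = 1346.8229 oz.

1346.823 oz K₂O per acre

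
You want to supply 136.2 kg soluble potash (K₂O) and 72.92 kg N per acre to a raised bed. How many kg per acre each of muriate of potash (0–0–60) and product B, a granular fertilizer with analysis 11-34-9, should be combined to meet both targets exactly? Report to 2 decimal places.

Per-acre balance (a = muriate of potash, b = product B):
K₂O: 0.6·a + 0.09·b = 136.2
N: 0·a + 0.11·b = 72.92
Solving simultaneously: a = 127.564, b = 662.909.

127.56 kg muriate of potash, 662.91 kg product B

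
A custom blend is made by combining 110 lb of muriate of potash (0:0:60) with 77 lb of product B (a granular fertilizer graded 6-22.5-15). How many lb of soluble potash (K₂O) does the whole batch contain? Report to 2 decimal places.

K₂O mass = 60%×110 + 15%×77 = 77.55 lb.

77.55 lb K₂O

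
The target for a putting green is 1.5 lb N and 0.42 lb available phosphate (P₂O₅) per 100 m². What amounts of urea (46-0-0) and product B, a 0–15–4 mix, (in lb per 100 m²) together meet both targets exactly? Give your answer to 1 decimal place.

3.3 lb urea, 2.8 lb product B

Per-100 m² balance (a = urea, b = product B):
N: 0.46·a + 0·b = 1.5
P₂O₅: 0·a + 0.15·b = 0.42
Solving simultaneously: a = 3.26087, b = 2.8.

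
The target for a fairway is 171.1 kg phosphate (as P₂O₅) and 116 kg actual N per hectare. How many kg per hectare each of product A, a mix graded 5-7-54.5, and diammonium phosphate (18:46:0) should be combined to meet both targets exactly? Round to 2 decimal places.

Per-hectare balance (a = product A, b = diammonium phosphate):
P₂O₅: 0.07·a + 0.46·b = 171.1
N: 0.05·a + 0.18·b = 116
From row1: a = (171.1 − 0.46·b) / 0.07.
Into row2: 0.05·(171.1 − 0.46·b)/0.07 + 0.18·b = 116 → b = 41.8269, a = 2169.423.

2169.42 kg product A, 41.83 kg diammonium phosphate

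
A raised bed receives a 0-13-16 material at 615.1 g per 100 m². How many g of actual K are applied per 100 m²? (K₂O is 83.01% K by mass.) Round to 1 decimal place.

K₂O per 100 m² = 615.1 × 16% = 98.416 g.
Elemental K = 98.416 × 0.8301 = 81.6951 g per 100 m².

81.7 g K per hundred sq m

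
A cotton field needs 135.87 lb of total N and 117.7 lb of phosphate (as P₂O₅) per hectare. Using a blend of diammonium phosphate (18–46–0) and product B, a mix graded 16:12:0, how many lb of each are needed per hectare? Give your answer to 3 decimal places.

With a, b = lb per hectare of diammonium phosphate and product B:
N: 0.18·a + 0.16·b = 135.87
P₂O₅: 0.46·a + 0.12·b = 117.7
Eliminate b: (row1) − 0.16/0.12·(row2) → -0.433333·a = -21.0633, so a = 48.6077.
Then b = (117.7 − 0.46·48.6077) / 0.12 = 794.5038.

48.608 lb diammonium phosphate, 794.504 lb product B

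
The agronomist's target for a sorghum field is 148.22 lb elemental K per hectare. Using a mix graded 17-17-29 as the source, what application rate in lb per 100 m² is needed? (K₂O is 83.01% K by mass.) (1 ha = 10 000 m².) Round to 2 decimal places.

6.16 lb of product per hundred sq m

As K₂O: 148.22 / 0.8301 = 178.557 lb per hectare.
Product per hectare = 178.557 / 29% = 615.713 lb.
Convert to per 100 m²: 615.713 × 0.01 = 6.15713 lb.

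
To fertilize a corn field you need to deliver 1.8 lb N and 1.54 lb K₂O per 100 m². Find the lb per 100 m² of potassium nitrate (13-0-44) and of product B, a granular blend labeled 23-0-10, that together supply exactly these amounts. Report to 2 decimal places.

Per-100 m² balance (a = potassium nitrate, b = product B):
N: 0.13·a + 0.23·b = 1.8
K₂O: 0.44·a + 0.1·b = 1.54
Eliminate b: (row1) − 0.23/0.1·(row2) → -0.882·a = -1.742, so a = 1.97506.
Then b = (1.54 − 0.44·1.97506) / 0.1 = 6.70975.

1.98 lb potassium nitrate, 6.71 lb product B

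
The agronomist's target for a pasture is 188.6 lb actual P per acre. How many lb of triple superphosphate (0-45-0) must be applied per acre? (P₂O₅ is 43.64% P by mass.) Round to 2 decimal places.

960.38 lb of product per acre

As P₂O₅: 188.6 / 0.4364 = 432.172 lb per acre.
Product per acre = 432.172 / 45% = 960.383 lb.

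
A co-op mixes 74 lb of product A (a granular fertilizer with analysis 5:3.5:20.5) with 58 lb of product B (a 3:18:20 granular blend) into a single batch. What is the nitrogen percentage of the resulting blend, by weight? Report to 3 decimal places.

Total mass = 74 + 58 = 132 lb.
N mass = 5%×74 + 3%×58 = 5.44 lb.
% N = 5.44 / 132 = 4.12121%.

4.121% N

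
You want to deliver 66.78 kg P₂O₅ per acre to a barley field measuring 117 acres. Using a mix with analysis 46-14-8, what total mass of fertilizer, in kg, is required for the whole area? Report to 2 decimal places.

Product per acre = 66.78 / 14% = 477 kg.
Total product = 477 × 117 = 55809 kg.

55809.00 kg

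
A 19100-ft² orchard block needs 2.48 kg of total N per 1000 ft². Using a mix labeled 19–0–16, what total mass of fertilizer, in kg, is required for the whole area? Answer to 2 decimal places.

Product per 1000 ft² = 2.48 / 19% = 13.0526 kg.
Total product = 13.0526 × 19100 / 1000 = 249.305 kg.

249.31 kg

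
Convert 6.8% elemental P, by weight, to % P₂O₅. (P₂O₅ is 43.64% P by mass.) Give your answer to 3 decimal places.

15.582% P₂O₅

%P₂O₅ = 6.8 / 0.4364 = 15.58203%.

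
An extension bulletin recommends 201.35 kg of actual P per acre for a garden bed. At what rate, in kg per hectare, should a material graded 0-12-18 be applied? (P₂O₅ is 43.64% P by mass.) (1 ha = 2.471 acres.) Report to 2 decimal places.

9500.76 kg of product per hectare

As P₂O₅: 201.35 / 0.4364 = 461.389 kg per acre.
Product per acre = 461.389 / 12% = 3844.91 kg.
Convert to per hectare: 3844.91 × 2.471 = 9500.761 kg.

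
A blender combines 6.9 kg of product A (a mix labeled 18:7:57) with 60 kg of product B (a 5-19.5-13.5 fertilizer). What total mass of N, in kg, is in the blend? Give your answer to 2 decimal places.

4.24 kg N

N mass = 18%×6.9 + 5%×60 = 4.242 kg.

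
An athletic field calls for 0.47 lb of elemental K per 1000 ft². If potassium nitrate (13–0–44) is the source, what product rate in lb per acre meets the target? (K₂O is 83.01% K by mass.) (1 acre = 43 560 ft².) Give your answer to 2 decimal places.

As K₂O: 0.47 / 0.8301 = 0.566197 lb per 1000 ft².
Product per 1000 ft² = 0.566197 / 44% = 1.28681 lb.
Convert to per acre: 1.28681 × 43.56 = 56.0535 lb.

56.05 lb of product per acre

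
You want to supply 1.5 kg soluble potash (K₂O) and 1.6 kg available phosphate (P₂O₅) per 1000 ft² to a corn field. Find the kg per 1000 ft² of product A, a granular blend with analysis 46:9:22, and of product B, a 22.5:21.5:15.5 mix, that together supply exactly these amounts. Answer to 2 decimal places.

2.23 kg product A, 6.51 kg product B

Per-1000 ft² balance (a = product A, b = product B):
K₂O: 0.22·a + 0.155·b = 1.5
P₂O₅: 0.09·a + 0.215·b = 1.6
From row1: a = (1.5 − 0.155·b) / 0.22.
Into row2: 0.09·(1.5 − 0.155·b)/0.22 + 0.215·b = 1.6 → b = 6.50675, a = 2.23388.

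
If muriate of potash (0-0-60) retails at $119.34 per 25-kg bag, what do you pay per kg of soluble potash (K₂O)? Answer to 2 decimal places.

K₂O in bag = 25 × 60% = 15 kg.
Cost per kg K₂O = $119.34 / 15 = $7.9560.

$7.96 per kg K₂O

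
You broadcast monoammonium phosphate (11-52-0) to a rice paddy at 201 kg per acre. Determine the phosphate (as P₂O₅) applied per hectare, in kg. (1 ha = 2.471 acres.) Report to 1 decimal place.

P₂O₅ per acre = 201 × 52% = 104.52 kg.
Convert to per hectare: 104.52 × 2.471 = 258.269 kg.

258.3 kg P₂O₅ per hectare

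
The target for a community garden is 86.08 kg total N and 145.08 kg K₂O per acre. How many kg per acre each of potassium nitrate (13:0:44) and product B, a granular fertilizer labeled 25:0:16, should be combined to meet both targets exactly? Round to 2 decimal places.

Per-acre balance (a = potassium nitrate, b = product B):
N: 0.13·a + 0.25·b = 86.08
K₂O: 0.44·a + 0.16·b = 145.08
Solving simultaneously: a = 252.211, b = 213.1704.

252.21 kg potassium nitrate, 213.17 kg product B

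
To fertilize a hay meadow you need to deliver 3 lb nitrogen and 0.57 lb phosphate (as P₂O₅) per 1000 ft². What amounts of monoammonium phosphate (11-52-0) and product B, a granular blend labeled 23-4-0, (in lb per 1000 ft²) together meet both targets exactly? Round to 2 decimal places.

Per-1000 ft² balance (a = monoammonium phosphate, b = product B):
N: 0.11·a + 0.23·b = 3
P₂O₅: 0.52·a + 0.04·b = 0.57
Eliminate b: (row1) − 0.23/0.04·(row2) → -2.88·a = -0.2775, so a = 0.0963542.
Then b = (0.57 − 0.52·0.0963542) / 0.04 = 12.9974.

0.10 lb monoammonium phosphate, 13.00 lb product B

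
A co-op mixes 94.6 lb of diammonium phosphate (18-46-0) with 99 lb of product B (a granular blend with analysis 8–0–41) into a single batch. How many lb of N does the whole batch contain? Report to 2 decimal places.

N mass = 18%×94.6 + 8%×99 = 24.948 lb.

24.95 lb N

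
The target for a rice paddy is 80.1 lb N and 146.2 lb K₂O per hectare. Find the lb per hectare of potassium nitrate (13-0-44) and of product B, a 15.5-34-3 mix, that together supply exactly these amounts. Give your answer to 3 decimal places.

315.054 lb potassium nitrate, 252.535 lb product B

Let a = lb of potassium nitrate, b = lb of product B (per hectare).
N: 0.13·a + 0.155·b = 80.1
K₂O: 0.44·a + 0.03·b = 146.2
From row1: a = (80.1 − 0.155·b) / 0.13.
Into row2: 0.44·(80.1 − 0.155·b)/0.13 + 0.03·b = 146.2 → b = 252.53499, a = 315.0544.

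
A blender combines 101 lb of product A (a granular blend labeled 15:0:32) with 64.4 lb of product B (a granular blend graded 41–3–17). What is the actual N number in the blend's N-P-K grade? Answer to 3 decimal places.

Total mass = 101 + 64.4 = 165.4 lb.
N mass = 15%×101 + 41%×64.4 = 41.554 lb.
% N = 41.554 / 165.4 = 25.1233%.

25.123% N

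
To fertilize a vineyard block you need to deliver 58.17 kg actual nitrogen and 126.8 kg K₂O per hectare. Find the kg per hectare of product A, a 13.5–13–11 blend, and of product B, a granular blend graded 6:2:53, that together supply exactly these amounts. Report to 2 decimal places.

357.54 kg product A, 165.04 kg product B

With a, b = kg per hectare of product A and product B:
N: 0.135·a + 0.06·b = 58.17
K₂O: 0.11·a + 0.53·b = 126.8
Eliminate b: (row1) − 0.06/0.53·(row2) → 0.122547·a = 43.8153, so a = 357.538.
Then b = (126.8 − 0.11·357.538) / 0.53 = 165.039.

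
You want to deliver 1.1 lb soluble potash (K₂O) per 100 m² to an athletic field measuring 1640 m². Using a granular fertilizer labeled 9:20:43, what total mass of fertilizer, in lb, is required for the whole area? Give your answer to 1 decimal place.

42.0 lb

Product per 100 m² = 1.1 / 43% = 2.55814 lb.
Total product = 2.55814 × 1640 / 100 = 41.9535 lb.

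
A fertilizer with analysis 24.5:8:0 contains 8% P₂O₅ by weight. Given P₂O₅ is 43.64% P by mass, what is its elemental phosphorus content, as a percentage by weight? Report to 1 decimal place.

3.5% P

%P = 8 × 0.4364 = 3.4912%.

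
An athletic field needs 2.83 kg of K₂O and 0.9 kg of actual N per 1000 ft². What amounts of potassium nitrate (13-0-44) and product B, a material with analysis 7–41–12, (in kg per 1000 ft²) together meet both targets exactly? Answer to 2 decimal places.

Per-1000 ft² balance (a = potassium nitrate, b = product B):
K₂O: 0.44·a + 0.12·b = 2.83
N: 0.13·a + 0.07·b = 0.9
Eliminate b: (row1) − 0.12/0.07·(row2) → 0.217143·a = 1.28714, so a = 5.92763.
Then b = (0.9 − 0.13·5.92763) / 0.07 = 1.84868.

5.93 kg potassium nitrate, 1.85 kg product B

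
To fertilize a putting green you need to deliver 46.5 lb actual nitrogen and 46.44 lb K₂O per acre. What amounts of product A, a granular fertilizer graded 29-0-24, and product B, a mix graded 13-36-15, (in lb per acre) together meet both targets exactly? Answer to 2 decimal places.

76.24 lb product A, 187.61 lb product B

With a, b = lb per acre of product A and product B:
N: 0.29·a + 0.13·b = 46.5
K₂O: 0.24·a + 0.15·b = 46.44
From row1: a = (46.5 − 0.13·b) / 0.29.
Into row2: 0.24·(46.5 − 0.13·b)/0.29 + 0.15·b = 46.44 → b = 187.6098, a = 76.2439.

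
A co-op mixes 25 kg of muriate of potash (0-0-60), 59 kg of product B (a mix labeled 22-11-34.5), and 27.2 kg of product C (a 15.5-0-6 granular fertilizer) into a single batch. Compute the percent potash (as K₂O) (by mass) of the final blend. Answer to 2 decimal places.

Total mass = 25 + 59 + 27.2 = 111.2 kg.
K₂O mass = 60%×25 + 34.5%×59 + 6%×27.2 = 36.987 kg.
% K₂O = 36.987 / 111.2 = 33.2617%.

33.26% K₂O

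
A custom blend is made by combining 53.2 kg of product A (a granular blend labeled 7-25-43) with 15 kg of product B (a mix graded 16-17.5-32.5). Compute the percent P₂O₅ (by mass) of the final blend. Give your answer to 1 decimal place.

Total mass = 53.2 + 15 = 68.2 kg.
P₂O₅ mass = 25%×53.2 + 17.5%×15 = 15.925 kg.
% P₂O₅ = 15.925 / 68.2 = 23.3504%.

23.4% P₂O₅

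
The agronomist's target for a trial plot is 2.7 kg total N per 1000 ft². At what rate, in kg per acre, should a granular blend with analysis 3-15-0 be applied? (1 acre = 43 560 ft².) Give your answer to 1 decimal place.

3920.4 kg of product per acre

Product per 1000 ft² = 2.7 / 3% = 90 kg.
Convert to per acre: 90 × 43.56 = 3920.4 kg.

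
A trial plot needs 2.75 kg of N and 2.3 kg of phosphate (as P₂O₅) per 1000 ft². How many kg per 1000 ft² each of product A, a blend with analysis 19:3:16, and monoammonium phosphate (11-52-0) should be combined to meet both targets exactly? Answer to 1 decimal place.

Per-1000 ft² balance (a = product A, b = monoammonium phosphate):
N: 0.19·a + 0.11·b = 2.75
P₂O₅: 0.03·a + 0.52·b = 2.3
Solving simultaneously: a = 12.3246, b = 3.71204.

12.3 kg product A, 3.7 kg monoammonium phosphate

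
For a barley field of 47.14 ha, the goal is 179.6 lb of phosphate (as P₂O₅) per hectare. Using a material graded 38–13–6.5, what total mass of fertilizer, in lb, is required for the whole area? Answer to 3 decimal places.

Product per hectare = 179.6 / 13% = 1381.54 lb.
Total product = 1381.54 × 47.14 = 65125.7231 lb.

65125.723 lb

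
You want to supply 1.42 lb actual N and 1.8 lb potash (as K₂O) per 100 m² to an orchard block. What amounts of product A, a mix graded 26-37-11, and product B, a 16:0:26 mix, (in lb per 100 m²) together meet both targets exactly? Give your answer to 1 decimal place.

1.6 lb product A, 6.2 lb product B

With a, b = lb per 100 m² of product A and product B:
N: 0.26·a + 0.16·b = 1.42
K₂O: 0.11·a + 0.26·b = 1.8
Eliminate b: (row1) − 0.16/0.26·(row2) → 0.192308·a = 0.312308, so a = 1.624.
Then b = (1.8 − 0.11·1.624) / 0.26 = 6.236.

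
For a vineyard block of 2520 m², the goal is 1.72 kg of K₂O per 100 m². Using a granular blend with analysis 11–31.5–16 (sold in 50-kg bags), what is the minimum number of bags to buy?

Product per 100 m² = 1.72 / 16% = 10.75 kg.
Total product = 10.75 × 2520 / 100 = 270.9 kg.
Bags = ⌈270.9 / 50⌉ = 6.

6 bags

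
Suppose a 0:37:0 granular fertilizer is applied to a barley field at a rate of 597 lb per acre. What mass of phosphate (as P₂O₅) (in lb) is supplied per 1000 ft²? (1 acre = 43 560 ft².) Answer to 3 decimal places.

5.071 lb P₂O₅ per thousand sq ft

P₂O₅ per acre = 597 × 37% = 220.89 lb.
Convert to per 1000 ft²: 220.89 × 0.0229568 = 5.07094 lb.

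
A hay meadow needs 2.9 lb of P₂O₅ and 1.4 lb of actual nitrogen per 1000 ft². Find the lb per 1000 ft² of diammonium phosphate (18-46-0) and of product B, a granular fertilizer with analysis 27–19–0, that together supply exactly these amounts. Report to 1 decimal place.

5.7 lb diammonium phosphate, 1.4 lb product B

Let a = lb of diammonium phosphate, b = lb of product B (per 1000 ft²).
P₂O₅: 0.46·a + 0.19·b = 2.9
N: 0.18·a + 0.27·b = 1.4
Eliminate b: (row1) − 0.19/0.27·(row2) → 0.333333·a = 1.91481, so a = 5.74444.
Then b = (1.4 − 0.18·5.74444) / 0.27 = 1.35556.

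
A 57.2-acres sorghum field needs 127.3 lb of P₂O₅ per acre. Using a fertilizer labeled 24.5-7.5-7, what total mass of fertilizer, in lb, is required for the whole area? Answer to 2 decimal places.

Product per acre = 127.3 / 7.5% = 1697.33 lb.
Total product = 1697.33 × 57.2 = 97087.467 lb.

97087.47 lb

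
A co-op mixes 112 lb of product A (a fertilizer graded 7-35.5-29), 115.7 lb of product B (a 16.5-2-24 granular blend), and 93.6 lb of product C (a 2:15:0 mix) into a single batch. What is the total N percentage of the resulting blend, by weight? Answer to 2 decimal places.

Total mass = 112 + 115.7 + 93.6 = 321.3 lb.
N mass = 7%×112 + 16.5%×115.7 + 2%×93.6 = 28.8025 lb.
% N = 28.8025 / 321.3 = 8.96436%.

8.96% N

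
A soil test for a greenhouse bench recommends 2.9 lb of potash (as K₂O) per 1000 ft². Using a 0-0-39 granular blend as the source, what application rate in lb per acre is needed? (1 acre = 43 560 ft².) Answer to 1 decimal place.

Product per 1000 ft² = 2.9 / 39% = 7.4359 lb.
Convert to per acre: 7.4359 × 43.56 = 323.908 lb.

323.9 lb of product per acre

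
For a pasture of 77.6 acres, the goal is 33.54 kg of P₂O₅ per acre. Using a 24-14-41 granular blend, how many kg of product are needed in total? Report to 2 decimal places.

Product per acre = 33.54 / 14% = 239.571 kg.
Total product = 239.571 × 77.6 = 18590.743 kg.

18590.74 kg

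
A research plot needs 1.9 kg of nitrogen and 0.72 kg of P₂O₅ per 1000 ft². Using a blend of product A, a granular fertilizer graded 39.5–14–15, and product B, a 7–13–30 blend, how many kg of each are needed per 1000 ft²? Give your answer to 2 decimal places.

4.73 kg product A, 0.44 kg product B

Let a = kg of product A, b = kg of product B (per 1000 ft²).
N: 0.395·a + 0.07·b = 1.9
P₂O₅: 0.14·a + 0.13·b = 0.72
Eliminate a: (row1) − 0.395/0.14·(row2) → -0.296786·b = -0.131429, so b = 0.44284.
Back-substitute: a = (1.9 − 0.07·0.44284) / 0.395 = 4.73165.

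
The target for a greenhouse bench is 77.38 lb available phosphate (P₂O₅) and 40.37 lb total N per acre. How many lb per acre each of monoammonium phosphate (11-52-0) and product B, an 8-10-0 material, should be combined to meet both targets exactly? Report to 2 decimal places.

With a, b = lb per acre of monoammonium phosphate and product B:
P₂O₅: 0.52·a + 0.1·b = 77.38
N: 0.11·a + 0.08·b = 40.37
Eliminate b: (row1) − 0.1/0.08·(row2) → 0.3825·a = 26.9175, so a = 70.3725.
Then b = (40.37 − 0.11·70.3725) / 0.08 = 407.863.

70.37 lb monoammonium phosphate, 407.86 lb product B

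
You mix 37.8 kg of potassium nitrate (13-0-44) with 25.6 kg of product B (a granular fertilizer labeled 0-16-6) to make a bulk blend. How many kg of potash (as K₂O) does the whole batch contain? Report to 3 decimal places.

18.168 kg K₂O

K₂O mass = 44%×37.8 + 6%×25.6 = 18.168 kg.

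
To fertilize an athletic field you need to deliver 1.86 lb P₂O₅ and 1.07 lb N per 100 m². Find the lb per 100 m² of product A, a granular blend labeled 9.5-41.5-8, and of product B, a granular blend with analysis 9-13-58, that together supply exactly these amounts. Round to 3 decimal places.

Per-100 m² balance (a = product A, b = product B):
P₂O₅: 0.415·a + 0.13·b = 1.86
N: 0.095·a + 0.09·b = 1.07
Solving simultaneously: a = 1.132, b = 10.694.

1.132 lb product A, 10.694 lb product B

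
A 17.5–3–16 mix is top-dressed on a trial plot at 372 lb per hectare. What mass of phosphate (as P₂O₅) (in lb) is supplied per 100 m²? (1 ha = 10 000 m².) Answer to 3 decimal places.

0.112 lb P₂O₅ per hundred sq m

P₂O₅ per hectare = 372 × 3% = 11.16 lb.
Convert to per 100 m²: 11.16 × 0.01 = 0.1116 lb.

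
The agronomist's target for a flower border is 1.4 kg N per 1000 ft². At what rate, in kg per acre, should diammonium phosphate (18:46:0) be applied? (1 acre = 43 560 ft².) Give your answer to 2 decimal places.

Product per 1000 ft² = 1.4 / 18% = 7.77778 kg.
Convert to per acre: 7.77778 × 43.56 = 338.8 kg.

338.80 kg of product per acre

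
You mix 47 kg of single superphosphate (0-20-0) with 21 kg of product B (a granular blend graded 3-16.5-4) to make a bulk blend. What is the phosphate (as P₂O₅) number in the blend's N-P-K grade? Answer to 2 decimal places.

Total mass = 47 + 21 = 68 kg.
P₂O₅ mass = 20%×47 + 16.5%×21 = 12.865 kg.
% P₂O₅ = 12.865 / 68 = 18.9191%.

18.92% P₂O₅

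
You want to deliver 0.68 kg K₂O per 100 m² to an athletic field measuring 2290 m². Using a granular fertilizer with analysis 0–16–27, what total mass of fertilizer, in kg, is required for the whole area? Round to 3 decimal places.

57.674 kg

Product per 100 m² = 0.68 / 27% = 2.51852 kg.
Total product = 2.51852 × 2290 / 100 = 57.6741 kg.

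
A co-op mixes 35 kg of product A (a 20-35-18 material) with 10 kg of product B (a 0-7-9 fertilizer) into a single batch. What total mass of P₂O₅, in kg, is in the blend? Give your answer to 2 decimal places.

12.95 kg P₂O₅

P₂O₅ mass = 35%×35 + 7%×10 = 12.95 kg.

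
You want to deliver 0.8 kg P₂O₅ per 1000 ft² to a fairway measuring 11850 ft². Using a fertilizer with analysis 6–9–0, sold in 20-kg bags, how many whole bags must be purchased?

6 bags

Product per 1000 ft² = 0.8 / 9% = 8.88889 kg.
Total product = 8.88889 × 11850 / 1000 = 105.333 kg.
Bags = ⌈105.333 / 20⌉ = 6.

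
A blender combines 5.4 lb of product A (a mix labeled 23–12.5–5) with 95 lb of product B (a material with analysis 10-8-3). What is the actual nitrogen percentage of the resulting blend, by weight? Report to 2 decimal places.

Total mass = 5.4 + 95 = 100.4 lb.
N mass = 23%×5.4 + 10%×95 = 10.742 lb.
% N = 10.742 / 100.4 = 10.6992%.

10.70% N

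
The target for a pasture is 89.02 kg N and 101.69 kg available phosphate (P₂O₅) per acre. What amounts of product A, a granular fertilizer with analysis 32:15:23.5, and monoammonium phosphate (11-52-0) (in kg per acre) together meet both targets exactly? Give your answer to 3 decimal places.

Let a = kg of product A, b = kg of monoammonium phosphate (per acre).
N: 0.32·a + 0.11·b = 89.02
P₂O₅: 0.15·a + 0.52·b = 101.69
Solving simultaneously: a = 234.1861, b = 128.004003.

234.186 kg product A, 128.004 kg monoammonium phosphate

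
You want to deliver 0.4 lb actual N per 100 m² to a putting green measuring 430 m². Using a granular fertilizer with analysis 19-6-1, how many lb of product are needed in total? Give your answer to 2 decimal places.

Product per 100 m² = 0.4 / 19% = 2.10526 lb.
Total product = 2.10526 × 430 / 100 = 9.05263 lb.

9.05 lb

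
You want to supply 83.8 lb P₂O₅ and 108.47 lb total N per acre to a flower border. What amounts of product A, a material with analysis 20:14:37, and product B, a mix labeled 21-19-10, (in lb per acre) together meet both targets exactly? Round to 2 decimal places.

With a, b = lb per acre of product A and product B:
P₂O₅: 0.14·a + 0.19·b = 83.8
N: 0.2·a + 0.21·b = 108.47
From row1: a = (83.8 − 0.19·b) / 0.14.
Into row2: 0.2·(83.8 − 0.19·b)/0.14 + 0.21·b = 108.47 → b = 183.047, a = 350.151.

350.15 lb product A, 183.05 lb product B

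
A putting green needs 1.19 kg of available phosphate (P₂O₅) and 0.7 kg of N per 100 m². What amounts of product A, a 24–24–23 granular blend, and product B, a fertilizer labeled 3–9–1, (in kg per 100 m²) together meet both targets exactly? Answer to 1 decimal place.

Let a = kg of product A, b = kg of product B (per 100 m²).
P₂O₅: 0.24·a + 0.09·b = 1.19
N: 0.24·a + 0.03·b = 0.7
Eliminate a: (row1) − 0.24/0.24·(row2) → 0.06·b = 0.49, so b = 8.16667.
Back-substitute: a = (1.19 − 0.09·8.16667) / 0.24 = 1.89583.

1.9 kg product A, 8.2 kg product B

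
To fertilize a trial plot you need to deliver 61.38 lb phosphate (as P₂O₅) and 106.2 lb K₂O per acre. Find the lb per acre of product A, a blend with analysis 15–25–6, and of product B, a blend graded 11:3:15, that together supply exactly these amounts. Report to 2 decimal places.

168.66 lb product A, 640.54 lb product B

Per-acre balance (a = product A, b = product B):
P₂O₅: 0.25·a + 0.03·b = 61.38
K₂O: 0.06·a + 0.15·b = 106.2
Eliminate a: (row1) − 0.25/0.06·(row2) → -0.595·b = -381.12, so b = 640.538.
Back-substitute: a = (61.38 − 0.03·640.538) / 0.25 = 168.655.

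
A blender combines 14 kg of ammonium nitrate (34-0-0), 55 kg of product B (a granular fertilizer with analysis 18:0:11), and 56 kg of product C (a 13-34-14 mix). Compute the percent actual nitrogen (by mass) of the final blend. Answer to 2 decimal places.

17.55% N

Total mass = 14 + 55 + 56 = 125 kg.
N mass = 34%×14 + 18%×55 + 13%×56 = 21.94 kg.
% N = 21.94 / 125 = 17.552%.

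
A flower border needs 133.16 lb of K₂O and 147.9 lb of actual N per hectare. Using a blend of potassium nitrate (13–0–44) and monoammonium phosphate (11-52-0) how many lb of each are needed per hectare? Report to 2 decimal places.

302.64 lb potassium nitrate, 986.88 lb monoammonium phosphate

With a, b = lb per hectare of potassium nitrate and monoammonium phosphate:
K₂O: 0.44·a + 0·b = 133.16
N: 0.13·a + 0.11·b = 147.9
Solving simultaneously: a = 302.636, b = 986.884.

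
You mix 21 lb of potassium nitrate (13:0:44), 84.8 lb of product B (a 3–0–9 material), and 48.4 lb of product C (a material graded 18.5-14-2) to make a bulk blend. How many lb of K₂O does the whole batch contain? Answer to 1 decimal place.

K₂O mass = 44%×21 + 9%×84.8 + 2%×48.4 = 17.84 lb.

17.8 lb K₂O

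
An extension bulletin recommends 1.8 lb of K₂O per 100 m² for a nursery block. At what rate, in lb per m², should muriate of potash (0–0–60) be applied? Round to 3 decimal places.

Product per 100 m² = 1.8 / 60% = 3 lb.
Convert to per m²: 3 × 0.01 = 0.03 lb.

0.030 lb of product per sq m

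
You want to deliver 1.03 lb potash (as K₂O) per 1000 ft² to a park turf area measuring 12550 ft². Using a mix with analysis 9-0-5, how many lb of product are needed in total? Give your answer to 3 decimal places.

Product per 1000 ft² = 1.03 / 5% = 20.6 lb.
Total product = 20.6 × 12550 / 1000 = 258.53 lb.

258.530 lb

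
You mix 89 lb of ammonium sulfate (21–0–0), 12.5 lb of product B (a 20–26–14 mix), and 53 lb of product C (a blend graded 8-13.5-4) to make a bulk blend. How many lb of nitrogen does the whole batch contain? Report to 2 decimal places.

N mass = 21%×89 + 20%×12.5 + 8%×53 = 25.43 lb.

25.43 lb N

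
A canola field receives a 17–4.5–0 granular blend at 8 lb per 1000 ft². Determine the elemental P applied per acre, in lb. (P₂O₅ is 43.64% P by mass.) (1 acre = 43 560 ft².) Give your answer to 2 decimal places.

6.84 lb P per acre

P₂O₅ per 1000 ft² = 8 × 4.5% = 0.36 lb.
Elemental P = 0.36 × 0.4364 = 0.157104 lb per 1000 ft².
Convert to per acre: 0.157104 × 43.56 = 6.84345 lb.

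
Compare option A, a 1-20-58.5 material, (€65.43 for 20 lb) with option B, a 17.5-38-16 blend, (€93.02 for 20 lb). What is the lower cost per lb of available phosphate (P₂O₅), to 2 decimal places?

option A: P₂O₅ per bag = 20 × 20% = 4 lb; cost = 65.43 / 4 = €16.3575/lb P₂O₅.
option B: P₂O₅ per bag = 20 × 38% = 7.6 lb; cost = 93.02 / 7.6 = €12.2395/lb P₂O₅.
option B is cheaper.

€12.24 per lb P₂O₅ (option B)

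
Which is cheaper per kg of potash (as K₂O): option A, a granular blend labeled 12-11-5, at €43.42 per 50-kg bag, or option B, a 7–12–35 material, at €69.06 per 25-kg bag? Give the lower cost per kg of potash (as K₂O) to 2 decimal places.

option A: K₂O per bag = 50 × 5% = 2.5 kg; cost = 43.42 / 2.5 = €17.3680/kg K₂O.
option B: K₂O per bag = 25 × 35% = 8.75 kg; cost = 69.06 / 8.75 = €7.8926/kg K₂O.
option B is cheaper.

€7.89 per kg K₂O (option B)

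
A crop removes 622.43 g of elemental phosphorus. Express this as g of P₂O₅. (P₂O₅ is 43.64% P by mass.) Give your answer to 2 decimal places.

P₂O₅ = 622.43 / 0.4364 = 1426.283 g.

1426.28 g P₂O₅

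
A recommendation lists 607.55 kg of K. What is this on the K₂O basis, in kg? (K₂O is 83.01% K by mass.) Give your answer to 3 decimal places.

K₂O = 607.55 / 0.8301 = 731.8998 kg.

731.900 kg K₂O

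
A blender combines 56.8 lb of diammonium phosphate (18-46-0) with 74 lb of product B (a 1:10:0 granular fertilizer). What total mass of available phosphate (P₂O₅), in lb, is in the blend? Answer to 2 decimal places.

33.53 lb P₂O₅

P₂O₅ mass = 46%×56.8 + 10%×74 = 33.528 lb.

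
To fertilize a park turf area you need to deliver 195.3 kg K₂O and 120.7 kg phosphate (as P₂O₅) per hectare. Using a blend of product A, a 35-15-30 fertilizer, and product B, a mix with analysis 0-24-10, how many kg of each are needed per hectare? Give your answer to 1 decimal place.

610.6 kg product A, 121.3 kg product B

Let a = kg of product A, b = kg of product B (per hectare).
K₂O: 0.3·a + 0.1·b = 195.3
P₂O₅: 0.15·a + 0.24·b = 120.7
Eliminate b: (row1) − 0.1/0.24·(row2) → 0.2375·a = 145.008, so a = 610.561.
Then b = (120.7 − 0.15·610.561) / 0.24 = 121.316.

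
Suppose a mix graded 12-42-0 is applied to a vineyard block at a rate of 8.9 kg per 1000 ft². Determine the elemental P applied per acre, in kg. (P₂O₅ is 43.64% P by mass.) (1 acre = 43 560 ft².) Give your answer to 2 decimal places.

P₂O₅ per 1000 ft² = 8.9 × 42% = 3.738 kg.
Elemental P = 3.738 × 0.4364 = 1.63126 kg per 1000 ft².
Convert to per acre: 1.63126 × 43.56 = 71.0578 kg.

71.06 kg P per acre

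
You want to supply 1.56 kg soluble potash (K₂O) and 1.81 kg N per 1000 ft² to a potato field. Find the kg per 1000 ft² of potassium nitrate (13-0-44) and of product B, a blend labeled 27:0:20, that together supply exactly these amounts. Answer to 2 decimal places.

0.64 kg potassium nitrate, 6.40 kg product B

With a, b = kg per 1000 ft² of potassium nitrate and product B:
K₂O: 0.44·a + 0.2·b = 1.56
N: 0.13·a + 0.27·b = 1.81
Eliminate a: (row1) − 0.44/0.13·(row2) → -0.713846·b = -4.56615, so b = 6.39655.
Back-substitute: a = (1.56 − 0.2·6.39655) / 0.44 = 0.637931.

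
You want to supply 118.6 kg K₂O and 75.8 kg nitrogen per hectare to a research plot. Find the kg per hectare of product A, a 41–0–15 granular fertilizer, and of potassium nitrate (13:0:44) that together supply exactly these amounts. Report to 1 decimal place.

Per-hectare balance (a = product A, b = potassium nitrate):
K₂O: 0.15·a + 0.44·b = 118.6
N: 0.41·a + 0.13·b = 75.8
Eliminate b: (row1) − 0.44/0.13·(row2) → -1.23769·a = -137.954, so a = 111.461.
Then b = (75.8 − 0.41·111.461) / 0.13 = 231.548.

111.5 kg product A, 231.5 kg potassium nitrate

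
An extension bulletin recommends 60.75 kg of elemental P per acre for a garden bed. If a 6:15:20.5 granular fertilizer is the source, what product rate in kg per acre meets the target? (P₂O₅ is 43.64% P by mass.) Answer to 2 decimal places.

As P₂O₅: 60.75 / 0.4364 = 139.207 kg per acre.
Product per acre = 139.207 / 15% = 928.048 kg.

928.05 kg of product per acre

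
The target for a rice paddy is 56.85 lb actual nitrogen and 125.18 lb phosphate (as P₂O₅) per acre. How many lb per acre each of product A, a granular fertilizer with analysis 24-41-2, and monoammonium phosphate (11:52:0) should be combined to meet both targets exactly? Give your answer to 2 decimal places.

198.15 lb product A, 84.50 lb monoammonium phosphate

Let a = lb of product A, b = lb of monoammonium phosphate (per acre).
N: 0.24·a + 0.11·b = 56.85
P₂O₅: 0.41·a + 0.52·b = 125.18
Eliminate b: (row1) − 0.11/0.52·(row2) → 0.153269·a = 30.3696, so a = 198.146.
Then b = (125.18 − 0.41·198.146) / 0.52 = 84.5006.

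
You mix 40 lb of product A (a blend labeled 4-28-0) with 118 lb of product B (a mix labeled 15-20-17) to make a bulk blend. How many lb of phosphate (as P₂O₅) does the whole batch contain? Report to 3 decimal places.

34.800 lb P₂O₅

P₂O₅ mass = 28%×40 + 20%×118 = 34.8 lb.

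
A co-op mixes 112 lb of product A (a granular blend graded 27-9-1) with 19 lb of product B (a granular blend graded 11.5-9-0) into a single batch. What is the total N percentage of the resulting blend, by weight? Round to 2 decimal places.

Total mass = 112 + 19 = 131 lb.
N mass = 27%×112 + 11.5%×19 = 32.425 lb.
% N = 32.425 / 131 = 24.7519%.

24.75% N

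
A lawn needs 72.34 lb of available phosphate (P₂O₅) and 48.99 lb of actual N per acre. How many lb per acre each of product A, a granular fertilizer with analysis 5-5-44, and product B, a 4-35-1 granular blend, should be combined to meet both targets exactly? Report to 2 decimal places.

Per-acre balance (a = product A, b = product B):
P₂O₅: 0.05·a + 0.35·b = 72.34
N: 0.05·a + 0.04·b = 48.99
Solving simultaneously: a = 919.542, b = 75.3226.

919.54 lb product A, 75.32 lb product B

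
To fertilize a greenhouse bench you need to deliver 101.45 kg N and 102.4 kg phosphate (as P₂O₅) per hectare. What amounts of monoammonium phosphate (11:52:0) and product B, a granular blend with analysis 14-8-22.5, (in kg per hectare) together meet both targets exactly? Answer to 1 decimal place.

With a, b = kg per hectare of monoammonium phosphate and product B:
N: 0.11·a + 0.14·b = 101.45
P₂O₅: 0.52·a + 0.08·b = 102.4
Eliminate b: (row1) − 0.14/0.08·(row2) → -0.8·a = -77.75, so a = 97.1875.
Then b = (102.4 − 0.52·97.1875) / 0.08 = 648.281.

97.2 kg monoammonium phosphate, 648.3 kg product B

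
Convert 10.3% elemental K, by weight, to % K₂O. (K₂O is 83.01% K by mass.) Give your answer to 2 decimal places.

%K₂O = 10.3 / 0.8301 = 12.4081%.

12.41% K₂O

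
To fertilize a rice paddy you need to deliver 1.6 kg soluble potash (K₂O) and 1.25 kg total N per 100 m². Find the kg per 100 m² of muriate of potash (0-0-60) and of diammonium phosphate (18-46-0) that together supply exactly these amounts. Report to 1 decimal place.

2.7 kg muriate of potash, 6.9 kg diammonium phosphate

Let a = kg of muriate of potash, b = kg of diammonium phosphate (per 100 m²).
K₂O: 0.6·a + 0·b = 1.6
N: 0·a + 0.18·b = 1.25
Solving simultaneously: a = 2.66667, b = 6.94444.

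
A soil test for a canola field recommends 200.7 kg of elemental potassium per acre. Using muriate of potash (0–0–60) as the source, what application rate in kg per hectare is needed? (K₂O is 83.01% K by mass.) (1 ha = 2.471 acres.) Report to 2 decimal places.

995.72 kg of product per hectare

As K₂O: 200.7 / 0.8301 = 241.778 kg per acre.
Product per acre = 241.778 / 60% = 402.963 kg.
Convert to per hectare: 402.963 × 2.471 = 995.723 kg.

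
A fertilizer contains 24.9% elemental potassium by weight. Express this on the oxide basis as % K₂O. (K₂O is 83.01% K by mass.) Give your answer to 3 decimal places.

%K₂O = 24.9 / 0.8301 = 29.9964%.

29.996% K₂O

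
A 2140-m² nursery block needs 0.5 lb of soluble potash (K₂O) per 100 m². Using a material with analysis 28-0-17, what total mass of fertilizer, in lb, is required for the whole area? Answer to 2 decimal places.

62.94 lb

Product per 100 m² = 0.5 / 17% = 2.94118 lb.
Total product = 2.94118 × 2140 / 100 = 62.9412 lb.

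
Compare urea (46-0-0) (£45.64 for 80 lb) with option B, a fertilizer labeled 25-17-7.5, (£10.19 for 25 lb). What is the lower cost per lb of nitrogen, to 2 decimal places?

£1.24 per lb N (urea)

urea: N per bag = 80 × 46% = 36.8 lb; cost = 45.64 / 36.8 = £1.2402/lb N.
option B: N per bag = 25 × 25% = 6.25 lb; cost = 10.19 / 6.25 = £1.6304/lb N.
urea is cheaper.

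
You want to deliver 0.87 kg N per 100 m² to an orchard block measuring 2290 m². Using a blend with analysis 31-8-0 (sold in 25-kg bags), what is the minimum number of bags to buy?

Product per 100 m² = 0.87 / 31% = 2.80645 kg.
Total product = 2.80645 × 2290 / 100 = 64.2677 kg.
Bags = ⌈64.2677 / 25⌉ = 3.

3 bags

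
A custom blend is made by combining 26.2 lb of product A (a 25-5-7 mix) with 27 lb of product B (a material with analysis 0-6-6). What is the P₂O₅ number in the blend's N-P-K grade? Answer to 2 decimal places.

Total mass = 26.2 + 27 = 53.2 lb.
P₂O₅ mass = 5%×26.2 + 6%×27 = 2.93 lb.
% P₂O₅ = 2.93 / 53.2 = 5.50752%.

5.51% P₂O₅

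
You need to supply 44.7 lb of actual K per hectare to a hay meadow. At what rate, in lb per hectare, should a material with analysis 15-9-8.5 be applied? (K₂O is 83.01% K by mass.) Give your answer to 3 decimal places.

As K₂O: 44.7 / 0.8301 = 53.8489 lb per hectare.
Product per hectare = 53.8489 / 8.5% = 633.5169 lb.

633.517 lb of product per hectare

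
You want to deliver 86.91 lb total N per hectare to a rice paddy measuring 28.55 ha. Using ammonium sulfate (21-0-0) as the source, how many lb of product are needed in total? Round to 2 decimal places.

11815.62 lb

Product per hectare = 86.91 / 21% = 413.857 lb.
Total product = 413.857 × 28.55 = 11815.621 lb.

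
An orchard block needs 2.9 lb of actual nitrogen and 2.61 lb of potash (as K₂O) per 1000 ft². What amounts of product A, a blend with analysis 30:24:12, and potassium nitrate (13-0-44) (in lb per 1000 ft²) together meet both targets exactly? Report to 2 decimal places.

Let a = lb of product A, b = lb of potassium nitrate (per 1000 ft²).
N: 0.3·a + 0.13·b = 2.9
K₂O: 0.12·a + 0.44·b = 2.61
From row1: a = (2.9 − 0.13·b) / 0.3.
Into row2: 0.12·(2.9 − 0.13·b)/0.3 + 0.44·b = 2.61 → b = 3.73711, a = 8.04725.

8.05 lb product A, 3.74 lb potassium nitrate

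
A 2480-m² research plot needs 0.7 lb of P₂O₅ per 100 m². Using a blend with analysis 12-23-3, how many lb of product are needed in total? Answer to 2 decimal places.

75.48 lb

Product per 100 m² = 0.7 / 23% = 3.04348 lb.
Total product = 3.04348 × 2480 / 100 = 75.4783 lb.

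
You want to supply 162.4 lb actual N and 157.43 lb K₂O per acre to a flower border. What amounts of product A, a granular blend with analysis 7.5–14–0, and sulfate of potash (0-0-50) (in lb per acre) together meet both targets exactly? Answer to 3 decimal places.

With a, b = lb per acre of product A and sulfate of potash:
N: 0.075·a + 0·b = 162.4
K₂O: 0·a + 0.5·b = 157.43
Solving simultaneously: a = 2165.3333, b = 314.86.

2165.333 lb product A, 314.860 lb sulfate of potash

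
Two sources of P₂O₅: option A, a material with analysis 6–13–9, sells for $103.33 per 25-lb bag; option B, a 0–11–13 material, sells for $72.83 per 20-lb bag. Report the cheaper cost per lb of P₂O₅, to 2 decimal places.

option A: P₂O₅ per bag = 25 × 13% = 3.25 lb; cost = 103.33 / 3.25 = $31.7938/lb P₂O₅.
option B: P₂O₅ per bag = 20 × 11% = 2.2 lb; cost = 72.83 / 2.2 = $33.1045/lb P₂O₅.
option A is cheaper.

$31.79 per lb P₂O₅ (option A)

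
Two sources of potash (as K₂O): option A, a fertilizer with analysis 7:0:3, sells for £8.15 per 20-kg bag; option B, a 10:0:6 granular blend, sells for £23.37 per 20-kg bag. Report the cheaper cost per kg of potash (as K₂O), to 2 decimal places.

£13.58 per kg K₂O (option A)

option A: K₂O per bag = 20 × 3% = 0.6 kg; cost = 8.15 / 0.6 = £13.5833/kg K₂O.
option B: K₂O per bag = 20 × 6% = 1.2 kg; cost = 23.37 / 1.2 = £19.4750/kg K₂O.
option A is cheaper.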